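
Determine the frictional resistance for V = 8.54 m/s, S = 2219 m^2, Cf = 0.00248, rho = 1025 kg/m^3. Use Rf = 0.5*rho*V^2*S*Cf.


Formula: Rf = 0.5 * rho * V^2 * S * Cf
Step 1 — V^2 = 8.54^2 = 72.9316
Step 2 — 0.5 * rho * V^2 = 0.5 * 1025 * 72.9316 = 37377.445
Step 3 — Rf = 37377.445 * 2219 * 0.00248 ≈ 205690 N (5 s.f.)

205690 N


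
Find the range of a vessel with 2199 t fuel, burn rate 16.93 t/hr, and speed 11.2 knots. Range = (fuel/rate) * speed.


Formula: endurance = fuel / rate; range = endurance * speed
Step 1 — endurance = 2199 / 16.93 = 129.8878 hours
Step 2 — range = 129.8878 * 11.2 ≈ 1454.7 nautical miles (5 s.f.)

1454.7 NM


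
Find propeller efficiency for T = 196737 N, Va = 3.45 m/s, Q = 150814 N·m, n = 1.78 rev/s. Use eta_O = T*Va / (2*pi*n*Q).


Formula: eta = T * Va / (2 * pi * n * Q)
Step 1 — numerator = T * Va = 196737 * 3.45 = 678742.65
Step 2 — 2 * pi * n = 2 * pi * 1.78 = 11.18407
Step 3 — denominator = 11.18407 * 150814 = 1686714.33
Step 4 — eta = 678742.65 / 1686714.33 ≈ 0.40241 (5 s.f.)

0.40241


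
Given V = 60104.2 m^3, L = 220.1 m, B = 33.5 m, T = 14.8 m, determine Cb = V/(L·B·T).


Formula: Cb = V / (L * B * T)
Step 1 — L * B * T = 220.1 * 33.5 * 14.8 = 109125.58 m^3
Step 2 — Cb = 60104.2 / 109125.58 ≈ 0.55078 (5 s.f.)

0.55078


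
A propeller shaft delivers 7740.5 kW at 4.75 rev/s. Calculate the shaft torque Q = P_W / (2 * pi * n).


Formula: Q = P_W / (2 * pi * n)
Step 1 — P_W = 7740.5 kW * 1000 = 7740500.0 W
Step 2 — 2 * pi * n = 2 * pi * 4.75 = 29.84513
Step 3 — Q = 7740500.0 / 29.84513 ≈ 259360 N·m (5 s.f.)

259360 N·m


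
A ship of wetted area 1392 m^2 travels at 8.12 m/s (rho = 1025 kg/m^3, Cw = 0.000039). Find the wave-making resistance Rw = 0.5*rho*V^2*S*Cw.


Formula: Rw = 0.5 * rho * V^2 * S * Cw
Step 1 — V^2 = 8.12^2 = 65.9344
Step 2 — 0.5 * rho * V^2 = 0.5 * 1025 * 65.9344 = 33791.38
Step 3 — Rw = 33791.38 * 1392 * 0.000039 ≈ 1834.5 N (5 s.f.)

1834.5 N


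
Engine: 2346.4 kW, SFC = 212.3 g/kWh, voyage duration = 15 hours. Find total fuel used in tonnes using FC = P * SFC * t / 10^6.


Formula: FC (tonnes) = P * SFC * t / 1,000,000
Step 1 — P * SFC * t = 2346.4 * 212.3 * 15 = 7472110.8 g
Step 2 — FC (tonnes) = 7472110.8 / 1,000,000 ≈ 7.4721 tonnes (5 s.f.)

7.4721 tonnes


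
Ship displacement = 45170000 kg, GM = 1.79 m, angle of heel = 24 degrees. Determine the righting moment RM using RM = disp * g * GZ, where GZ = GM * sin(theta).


Formula: GZ = GM * sin(theta); RM = disp * g * GZ
Step 1 — GZ = 1.79 * sin(24°) = 1.79 * 0.406737 = 0.728059 m
Step 2 — RM = 45170000 * 9.81 * 0.728059 ≈ 322620000 N·m (5 s.f.)

322620000 N·m


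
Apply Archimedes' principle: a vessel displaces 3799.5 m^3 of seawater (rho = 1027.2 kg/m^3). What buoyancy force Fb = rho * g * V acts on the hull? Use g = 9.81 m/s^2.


Formula: Fb = rho * g * V
Substituting: Fb = 1027.2 * 9.81 * 3799.5
Intermediate: 1027.2 * 9.81 = 10076.832
Result: Fb = 10076.832 * 3799.5 ≈ 38287000 N (5 s.f.)

38287000 N


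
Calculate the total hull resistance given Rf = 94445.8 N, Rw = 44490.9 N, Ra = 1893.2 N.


Formula: Rt = Rf + Rw + Ra
Substituting: Rt = 94445.8 + 44490.9 + 1893.2
Result: Rt = 140829.9 N

140829.9 N


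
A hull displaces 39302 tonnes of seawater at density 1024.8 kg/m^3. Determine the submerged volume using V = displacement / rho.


Formula: V = mass / rho
Step 1 — convert tonnes to kg: 39302 t * 1000 = 39302000 kg
Step 2 — V = 39302000 / 1024.8 ≈ 38351 m^3 (5 s.f.)

38351 m^3


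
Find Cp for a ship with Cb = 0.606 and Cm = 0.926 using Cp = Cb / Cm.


Formula: Cp = Cb / Cm
Substituting: Cp = 0.606 / 0.926
Result: Cp ≈ 0.65443 (5 s.f.)

0.65443


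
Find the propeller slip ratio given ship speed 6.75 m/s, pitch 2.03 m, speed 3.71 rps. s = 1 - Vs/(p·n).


Formula: s = 1 - Vs / (p * n)
Step 1 — p * n = 2.03 * 3.71 = 7.5313
Step 2 — Vs / (p*n) = 6.75 / 7.5313 = 0.89626 (6 d.p.)
Step 3 — s = 1 - 0.89626 = 0.10374

0.10374


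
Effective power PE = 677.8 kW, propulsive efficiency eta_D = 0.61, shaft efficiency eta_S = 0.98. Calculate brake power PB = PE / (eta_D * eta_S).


Formula: PB = PE / (eta_D * eta_S)
Step 1 — combined efficiency = eta_D * eta_S = 0.61 * 0.98 = 0.5978
Step 2 — PB = 677.8 / 0.5978 ≈ 1133.8 kW (5 s.f.)

1133.8 kW


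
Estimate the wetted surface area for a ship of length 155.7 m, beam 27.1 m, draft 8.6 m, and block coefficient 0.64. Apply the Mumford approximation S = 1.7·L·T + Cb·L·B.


Formula: S = 1.7*L*T + V/T with V = Cb*L*B*T, i.e. S = L * (1.7*T + Cb*B)
Step 1 — 1.7*T = 1.7 * 8.6 = 14.62 m
Step 2 — Cb*B = 0.64 * 27.1 = 17.344 m
Step 3 — 1.7*T + Cb*B = 14.62 + 17.344 = 31.964 m
Step 4 — S = 155.7 * 31.964 ≈ 4976.8 m^2 (5 s.f.)

4976.8 m^2


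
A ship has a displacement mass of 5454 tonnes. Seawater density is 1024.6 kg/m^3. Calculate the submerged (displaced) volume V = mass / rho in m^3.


Formula: V = mass / rho
Step 1 — convert tonnes to kg: 5454 t * 1000 = 5454000 kg
Step 2 — V = 5454000 / 1024.6 ≈ 5323.1 m^3 (5 s.f.)

5323.1 m^3


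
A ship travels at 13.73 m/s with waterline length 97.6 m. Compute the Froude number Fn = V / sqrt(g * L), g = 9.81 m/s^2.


Formula: Fn = V / sqrt(g * L)
Step 1 — g * L = 9.81 * 97.6 = 957.456
Step 2 — sqrt(g * L) = sqrt(957.456) = 30.942786
Step 3 — Fn = 13.73 / 30.942786 ≈ 0.44372 (5 s.f.)

0.44372


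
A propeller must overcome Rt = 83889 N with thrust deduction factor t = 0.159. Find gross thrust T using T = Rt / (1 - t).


Formula: T = Rt / (1 - t)
Step 1 — (1 - t) = 1 - 0.159 = 0.841
Step 2 — T = 83889 / 0.841 ≈ 99749 N (5 s.f.)

99749 N


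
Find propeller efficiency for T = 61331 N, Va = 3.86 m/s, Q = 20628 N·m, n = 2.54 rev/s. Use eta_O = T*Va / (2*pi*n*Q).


Formula: eta = T * Va / (2 * pi * n * Q)
Step 1 — numerator = T * Va = 61331 * 3.86 = 236737.66
Step 2 — 2 * pi * n = 2 * pi * 2.54 = 15.959291
Step 3 — denominator = 15.959291 * 20628 = 329208.25
Step 4 — eta = 236737.66 / 329208.25 ≈ 0.71911 (5 s.f.)

0.71911


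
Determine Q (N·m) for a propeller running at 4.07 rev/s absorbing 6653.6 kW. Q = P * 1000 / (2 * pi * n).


Formula: Q = P_W / (2 * pi * n)
Step 1 — P_W = 6653.6 kW * 1000 = 6653600.0 W
Step 2 — 2 * pi * n = 2 * pi * 4.07 = 25.572564
Step 3 — Q = 6653600.0 / 25.572564 ≈ 260190 N·m (5 s.f.)

260190 N·m


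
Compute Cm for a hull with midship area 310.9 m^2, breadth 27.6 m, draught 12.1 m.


Formula: Cm = Am / (B * T)
Step 1 — B * T = 27.6 * 12.1 = 333.96 m^2
Step 2 — Cm = 310.9 / 333.96 ≈ 0.93095 (5 s.f.)

0.93095


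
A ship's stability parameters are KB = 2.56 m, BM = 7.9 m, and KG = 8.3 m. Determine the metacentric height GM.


Formula: GM = KB + BM - KG
Step 1 — KM = KB + BM = 2.56 + 7.9 = 10.46 m
Step 2 — GM = KM - KG = 10.46 - 8.3 = 2.16 m

2.16 m


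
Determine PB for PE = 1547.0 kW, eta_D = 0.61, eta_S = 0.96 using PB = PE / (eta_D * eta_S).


Formula: PB = PE / (eta_D * eta_S)
Step 1 — combined efficiency = eta_D * eta_S = 0.61 * 0.96 = 0.5856
Step 2 — PB = 1547.0 / 0.5856 ≈ 2641.7 kW (5 s.f.)

2641.7 kW


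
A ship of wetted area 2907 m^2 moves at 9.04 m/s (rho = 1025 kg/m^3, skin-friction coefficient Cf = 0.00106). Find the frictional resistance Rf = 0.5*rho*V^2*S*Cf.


Formula: Rf = 0.5 * rho * V^2 * S * Cf
Step 1 — V^2 = 9.04^2 = 81.7216
Step 2 — 0.5 * rho * V^2 = 0.5 * 1025 * 81.7216 = 41882.32
Step 3 — Rf = 41882.32 * 2907 * 0.00106 ≈ 129060 N (5 s.f.)

129060 N


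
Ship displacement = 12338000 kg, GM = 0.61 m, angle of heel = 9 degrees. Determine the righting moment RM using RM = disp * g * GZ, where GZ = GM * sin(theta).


Formula: GZ = GM * sin(theta); RM = disp * g * GZ
Step 1 — GZ = 0.61 * sin(9°) = 0.61 * 0.156434 = 0.095425 m
Step 2 — RM = 12338000 * 9.81 * 0.095425 ≈ 11550000 N·m (5 s.f.)

11550000 N·m


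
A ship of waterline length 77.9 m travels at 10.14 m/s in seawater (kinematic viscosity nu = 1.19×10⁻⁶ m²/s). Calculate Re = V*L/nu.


Formula: Re = V * L / nu
Step 1 — V * L = 10.14 * 77.9 = 789.906 m^2/s
Step 2 — Re = 789.906 / 1.19e-6 = 6.64e+08

6.64e+08


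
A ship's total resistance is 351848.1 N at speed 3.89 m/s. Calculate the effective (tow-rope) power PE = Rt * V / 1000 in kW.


Formula: PE = Rt * V / 1000 (kW)
Step 1 — PE (W) = 351848.1 * 3.89 = 1368689.109 W
Step 2 — PE (kW) = 1368689.109 / 1000 ≈ 1368.7 kW (5 s.f.)

1368.7 kW


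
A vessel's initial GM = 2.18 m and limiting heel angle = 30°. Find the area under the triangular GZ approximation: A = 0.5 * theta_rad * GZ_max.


Formula: GZ_max = GM * sin(theta); Area = 0.5 * theta_rad * GZ_max
Step 1 — GZ_max = 2.18 * sin(30°) = 2.18 * 0.5 = 1.09 m
Step 2 — theta_rad = 30 * pi/180 = 0.523599 rad
Step 3 — Area = 0.5 * 0.523599 * 1.09 ≈ 0.28536 m·rad (5 s.f.)

0.28536 m·rad


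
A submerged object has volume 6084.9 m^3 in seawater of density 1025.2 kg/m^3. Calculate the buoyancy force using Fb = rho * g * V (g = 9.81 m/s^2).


Formula: Fb = rho * g * V
Substituting: Fb = 1025.2 * 9.81 * 6084.9
Intermediate: 1025.2 * 9.81 = 10057.212
Result: Fb = 10057.212 * 6084.9 ≈ 61197000 N (5 s.f.)

61197000 N


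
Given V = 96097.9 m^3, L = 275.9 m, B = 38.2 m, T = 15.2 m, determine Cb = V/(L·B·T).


Formula: Cb = V / (L * B * T)
Step 1 — L * B * T = 275.9 * 38.2 * 15.2 = 160198.576 m^3
Step 2 — Cb = 96097.9 / 160198.576 ≈ 0.59987 (5 s.f.)

0.59987


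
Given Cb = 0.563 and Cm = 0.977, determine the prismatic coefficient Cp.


Formula: Cp = Cb / Cm
Substituting: Cp = 0.563 / 0.977
Result: Cp ≈ 0.57625 (5 s.f.)

0.57625


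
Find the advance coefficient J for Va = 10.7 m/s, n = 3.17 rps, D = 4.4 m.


Formula: J = Va / (n * D)
Step 1 — n * D = 3.17 * 4.4 = 13.948
Step 2 — J = 10.7 / 13.948 ≈ 0.76714 (5 s.f.)

0.76714


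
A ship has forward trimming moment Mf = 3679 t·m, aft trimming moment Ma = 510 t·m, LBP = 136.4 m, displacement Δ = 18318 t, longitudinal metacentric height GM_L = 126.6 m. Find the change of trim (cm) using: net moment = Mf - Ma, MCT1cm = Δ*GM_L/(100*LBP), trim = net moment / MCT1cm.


Formula: net trimming moment = Mf - Ma; MCT1cm = Δ*GM_L/(100*LBP); trim = net moment / MCT1cm
Step 1 — net trimming moment = 3679 - 510 = 3169 t·m
Step 2 — MCT1cm = 18318 * 126.6 / (100 * 136.4) = 170.019 t·m/cm
Step 3 — trim = 3169 / 170.019 ≈ 18.639 cm (5 s.f.)

18.639 cm


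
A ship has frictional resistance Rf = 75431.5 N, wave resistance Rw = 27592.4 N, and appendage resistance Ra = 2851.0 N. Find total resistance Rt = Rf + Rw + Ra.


Formula: Rt = Rf + Rw + Ra
Substituting: Rt = 75431.5 + 27592.4 + 2851.0
Result: Rt = 105874.9 N

105874.9 N


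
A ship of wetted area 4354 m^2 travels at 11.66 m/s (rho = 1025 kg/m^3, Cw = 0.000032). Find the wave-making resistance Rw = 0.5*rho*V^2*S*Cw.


Formula: Rw = 0.5 * rho * V^2 * S * Cw
Step 1 — V^2 = 11.66^2 = 135.9556
Step 2 — 0.5 * rho * V^2 = 0.5 * 1025 * 135.9556 = 69677.245
Step 3 — Rw = 69677.245 * 4354 * 0.000032 ≈ 9708.0 N (5 s.f.)

9708.0 N


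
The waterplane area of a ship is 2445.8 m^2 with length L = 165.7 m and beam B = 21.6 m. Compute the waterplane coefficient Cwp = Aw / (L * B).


Formula: Cwp = Aw / (L * B)
Step 1 — L * B = 165.7 * 21.6 = 3579.12 m^2
Step 2 — Cwp = 2445.8 / 3579.12 ≈ 0.68335 (5 s.f.)

0.68335


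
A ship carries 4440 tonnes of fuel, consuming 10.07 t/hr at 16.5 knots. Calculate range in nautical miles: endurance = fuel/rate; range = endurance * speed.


Formula: endurance = fuel / rate; range = endurance * speed
Step 1 — endurance = 4440 / 10.07 = 440.9136 hours
Step 2 — range = 440.9136 * 16.5 ≈ 7275.1 nautical miles (5 s.f.)

7275.1 NM


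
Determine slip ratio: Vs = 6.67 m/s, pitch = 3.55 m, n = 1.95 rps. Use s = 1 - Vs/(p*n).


Formula: s = 1 - Vs / (p * n)
Step 1 — p * n = 3.55 * 1.95 = 6.9225
Step 2 — Vs / (p*n) = 6.67 / 6.9225 = 0.963525 (6 d.p.)
Step 3 — s = 1 - 0.963525 = 0.036475

0.036475


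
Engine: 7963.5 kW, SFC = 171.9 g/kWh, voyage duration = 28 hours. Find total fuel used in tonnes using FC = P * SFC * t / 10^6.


Formula: FC (tonnes) = P * SFC * t / 1,000,000
Step 1 — P * SFC * t = 7963.5 * 171.9 * 28 = 38329918.2 g
Step 2 — FC (tonnes) = 38329918.2 / 1,000,000 ≈ 38.330 tonnes (5 s.f.)

38.330 tonnes


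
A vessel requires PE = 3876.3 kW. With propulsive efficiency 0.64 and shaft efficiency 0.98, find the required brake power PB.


Formula: PB = PE / (eta_D * eta_S)
Step 1 — combined efficiency = eta_D * eta_S = 0.64 * 0.98 = 0.6272
Step 2 — PB = 3876.3 / 0.6272 ≈ 6180.3 kW (5 s.f.)

6180.3 kW


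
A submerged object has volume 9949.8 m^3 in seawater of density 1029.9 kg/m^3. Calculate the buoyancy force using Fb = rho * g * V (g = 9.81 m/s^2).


Formula: Fb = rho * g * V
Substituting: Fb = 1029.9 * 9.81 * 9949.8
Intermediate: 1029.9 * 9.81 = 10103.319
Result: Fb = 10103.319 * 9949.8 ≈ 100530000 N (5 s.f.)

100530000 N


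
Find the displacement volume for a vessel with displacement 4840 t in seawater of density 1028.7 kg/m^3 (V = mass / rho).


Formula: V = mass / rho
Step 1 — convert tonnes to kg: 4840 t * 1000 = 4840000 kg
Step 2 — V = 4840000 / 1028.7 ≈ 4705.0 m^3 (5 s.f.)

4705.0 m^3


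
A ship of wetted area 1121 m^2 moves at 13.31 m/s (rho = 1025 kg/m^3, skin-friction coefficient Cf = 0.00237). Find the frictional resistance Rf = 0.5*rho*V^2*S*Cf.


Formula: Rf = 0.5 * rho * V^2 * S * Cf
Step 1 — V^2 = 13.31^2 = 177.1561
Step 2 — 0.5 * rho * V^2 = 0.5 * 1025 * 177.1561 = 90792.50125
Step 3 — Rf = 90792.50125 * 1121 * 0.00237 ≈ 241210 N (5 s.f.)

241210 N


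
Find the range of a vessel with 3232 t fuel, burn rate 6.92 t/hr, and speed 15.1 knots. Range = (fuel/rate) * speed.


Formula: endurance = fuel / rate; range = endurance * speed
Step 1 — endurance = 3232 / 6.92 = 467.052 hours
Step 2 — range = 467.052 * 15.1 ≈ 7052.5 nautical miles (5 s.f.)

7052.5 NM


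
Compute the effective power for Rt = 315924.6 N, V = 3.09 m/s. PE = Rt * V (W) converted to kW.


Formula: PE = Rt * V / 1000 (kW)
Step 1 — PE (W) = 315924.6 * 3.09 = 976207.014 W
Step 2 — PE (kW) = 976207.014 / 1000 ≈ 976.21 kW (5 s.f.)

976.21 kW


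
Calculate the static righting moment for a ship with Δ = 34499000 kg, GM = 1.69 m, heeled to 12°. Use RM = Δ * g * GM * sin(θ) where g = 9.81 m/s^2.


Formula: GZ = GM * sin(theta); RM = disp * g * GZ
Step 1 — GZ = 1.69 * sin(12°) = 1.69 * 0.207912 = 0.351371 m
Step 2 — RM = 34499000 * 9.81 * 0.351371 ≈ 118920000 N·m (5 s.f.)

118920000 N·m


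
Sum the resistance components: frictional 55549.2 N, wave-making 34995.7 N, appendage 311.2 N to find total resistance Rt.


Formula: Rt = Rf + Rw + Ra
Substituting: Rt = 55549.2 + 34995.7 + 311.2
Result: Rt = 90856.1 N

90856.1 N


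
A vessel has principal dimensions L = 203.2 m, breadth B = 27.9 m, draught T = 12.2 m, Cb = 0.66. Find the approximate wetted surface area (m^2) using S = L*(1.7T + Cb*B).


Formula: S = 1.7*L*T + V/T with V = Cb*L*B*T, i.e. S = L * (1.7*T + Cb*B)
Step 1 — 1.7*T = 1.7 * 12.2 = 20.74 m
Step 2 — Cb*B = 0.66 * 27.9 = 18.414 m
Step 3 — 1.7*T + Cb*B = 20.74 + 18.414 = 39.154 m
Step 4 — S = 203.2 * 39.154 ≈ 7956.1 m^2 (5 s.f.)

7956.1 m^2


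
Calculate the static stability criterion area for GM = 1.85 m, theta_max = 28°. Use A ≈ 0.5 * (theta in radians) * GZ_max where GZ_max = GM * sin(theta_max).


Formula: GZ_max = GM * sin(theta); Area = 0.5 * theta_rad * GZ_max
Step 1 — GZ_max = 1.85 * sin(28°) = 1.85 * 0.469472 = 0.868523 m
Step 2 — theta_rad = 28 * pi/180 = 0.488692 rad
Step 3 — Area = 0.5 * 0.488692 * 0.868523 ≈ 0.21222 m·rad (5 s.f.)

0.21222 m·rad


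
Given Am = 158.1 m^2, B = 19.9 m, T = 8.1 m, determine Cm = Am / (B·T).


Formula: Cm = Am / (B * T)
Step 1 — B * T = 19.9 * 8.1 = 161.19 m^2
Step 2 — Cm = 158.1 / 161.19 ≈ 0.98083 (5 s.f.)

0.98083


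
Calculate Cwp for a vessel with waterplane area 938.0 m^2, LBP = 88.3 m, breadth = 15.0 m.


Formula: Cwp = Aw / (L * B)
Step 1 — L * B = 88.3 * 15.0 = 1324.5 m^2
Step 2 — Cwp = 938.0 / 1324.5 ≈ 0.70819 (5 s.f.)

0.70819


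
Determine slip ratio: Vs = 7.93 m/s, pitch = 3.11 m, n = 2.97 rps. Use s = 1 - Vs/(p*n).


Formula: s = 1 - Vs / (p * n)
Step 1 — p * n = 3.11 * 2.97 = 9.2367
Step 2 — Vs / (p*n) = 7.93 / 9.2367 = 0.858532 (6 d.p.)
Step 3 — s = 1 - 0.858532 = 0.141468

0.141468


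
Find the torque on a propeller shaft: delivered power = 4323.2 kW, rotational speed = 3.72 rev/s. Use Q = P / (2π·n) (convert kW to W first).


Formula: Q = P_W / (2 * pi * n)
Step 1 — P_W = 4323.2 kW * 1000 = 4323200.0 W
Step 2 — 2 * pi * n = 2 * pi * 3.72 = 23.373449
Step 3 — Q = 4323200.0 / 23.373449 ≈ 184960 N·m (5 s.f.)

184960 N·m


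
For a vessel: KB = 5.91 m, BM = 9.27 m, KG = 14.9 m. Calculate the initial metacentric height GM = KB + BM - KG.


Formula: GM = KB + BM - KG
Step 1 — KM = KB + BM = 5.91 + 9.27 = 15.18 m
Step 2 — GM = KM - KG = 15.18 - 14.9 = 0.28 m

0.28 m


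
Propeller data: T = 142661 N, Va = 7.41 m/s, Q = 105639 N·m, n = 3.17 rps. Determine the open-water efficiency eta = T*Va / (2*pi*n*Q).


Formula: eta = T * Va / (2 * pi * n * Q)
Step 1 — numerator = T * Va = 142661 * 7.41 = 1057118.01
Step 2 — 2 * pi * n = 2 * pi * 3.17 = 19.917697
Step 3 — denominator = 19.917697 * 105639 = 2104085.59
Step 4 — eta = 1057118.01 / 2104085.59 ≈ 0.50241 (5 s.f.)

0.50241


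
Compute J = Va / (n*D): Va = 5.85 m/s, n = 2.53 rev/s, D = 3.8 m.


Formula: J = Va / (n * D)
Step 1 — n * D = 2.53 * 3.8 = 9.614
Step 2 — J = 5.85 / 9.614 ≈ 0.60849 (5 s.f.)

0.60849


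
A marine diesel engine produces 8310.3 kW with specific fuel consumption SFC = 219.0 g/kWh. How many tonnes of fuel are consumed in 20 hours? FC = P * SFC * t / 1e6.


Formula: FC (tonnes) = P * SFC * t / 1,000,000
Step 1 — P * SFC * t = 8310.3 * 219.0 * 20 = 36399114.0 g
Step 2 — FC (tonnes) = 36399114.0 / 1,000,000 ≈ 36.399 tonnes (5 s.f.)

36.399 tonnes


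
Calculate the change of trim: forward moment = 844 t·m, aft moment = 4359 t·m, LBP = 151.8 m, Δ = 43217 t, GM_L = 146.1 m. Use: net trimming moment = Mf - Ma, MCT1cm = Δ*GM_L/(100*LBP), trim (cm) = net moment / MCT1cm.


Formula: net trimming moment = Mf - Ma; MCT1cm = Δ*GM_L/(100*LBP); trim = net moment / MCT1cm
Step 1 — net trimming moment = 844 - 4359 = -3515 t·m
Step 2 — MCT1cm = 43217 * 146.1 / (100 * 151.8) = 415.9423 t·m/cm
Step 3 — trim = -3515 / 415.9423 ≈ -8.4507 cm (5 s.f.)

-8.4507 cm


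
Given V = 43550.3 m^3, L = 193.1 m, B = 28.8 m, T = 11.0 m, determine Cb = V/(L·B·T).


Formula: Cb = V / (L * B * T)
Step 1 — L * B * T = 193.1 * 28.8 * 11.0 = 61174.08 m^3
Step 2 — Cb = 43550.3 / 61174.08 ≈ 0.71191 (5 s.f.)

0.71191


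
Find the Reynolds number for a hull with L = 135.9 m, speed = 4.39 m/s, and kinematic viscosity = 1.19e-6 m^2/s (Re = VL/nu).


Formula: Re = V * L / nu
Step 1 — V * L = 4.39 * 135.9 = 596.601 m^2/s
Step 2 — Re = 596.601 / 1.19e-6 = 5.01e+08

5.01e+08


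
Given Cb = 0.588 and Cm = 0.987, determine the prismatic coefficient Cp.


Formula: Cp = Cb / Cm
Substituting: Cp = 0.588 / 0.987
Result: Cp ≈ 0.59574 (5 s.f.)

0.59574


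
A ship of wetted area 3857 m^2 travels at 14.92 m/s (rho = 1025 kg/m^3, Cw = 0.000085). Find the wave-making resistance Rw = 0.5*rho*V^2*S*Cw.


Formula: Rw = 0.5 * rho * V^2 * S * Cw
Step 1 — V^2 = 14.92^2 = 222.6064
Step 2 — 0.5 * rho * V^2 = 0.5 * 1025 * 222.6064 = 114085.78
Step 3 — Rw = 114085.78 * 3857 * 0.000085 ≈ 37402 N (5 s.f.)

37402 N


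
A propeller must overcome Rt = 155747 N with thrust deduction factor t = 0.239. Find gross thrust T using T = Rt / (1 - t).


Formula: T = Rt / (1 - t)
Step 1 — (1 - t) = 1 - 0.239 = 0.761
Step 2 — T = 155747 / 0.761 ≈ 204660 N (5 s.f.)

204660 N


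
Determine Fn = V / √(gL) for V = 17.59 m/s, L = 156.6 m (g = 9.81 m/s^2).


Formula: Fn = V / sqrt(g * L)
Step 1 — g * L = 9.81 * 156.6 = 1536.246
Step 2 — sqrt(g * L) = sqrt(1536.246) = 39.194974
Step 3 — Fn = 17.59 / 39.194974 ≈ 0.44878 (5 s.f.)

0.44878


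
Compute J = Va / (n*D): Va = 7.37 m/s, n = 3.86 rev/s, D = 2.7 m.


Formula: J = Va / (n * D)
Step 1 — n * D = 3.86 * 2.7 = 10.422
Step 2 — J = 7.37 / 10.422 ≈ 0.70716 (5 s.f.)

0.70716


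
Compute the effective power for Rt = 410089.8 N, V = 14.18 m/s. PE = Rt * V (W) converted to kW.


Formula: PE = Rt * V / 1000 (kW)
Step 1 — PE (W) = 410089.8 * 14.18 = 5815073.364 W
Step 2 — PE (kW) = 5815073.364 / 1000 ≈ 5815.1 kW (5 s.f.)

5815.1 kW


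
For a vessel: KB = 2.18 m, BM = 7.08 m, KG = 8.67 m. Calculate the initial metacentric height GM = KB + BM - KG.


Formula: GM = KB + BM - KG
Step 1 — KM = KB + BM = 2.18 + 7.08 = 9.26 m
Step 2 — GM = KM - KG = 9.26 - 8.67 = 0.59 m

0.59 m


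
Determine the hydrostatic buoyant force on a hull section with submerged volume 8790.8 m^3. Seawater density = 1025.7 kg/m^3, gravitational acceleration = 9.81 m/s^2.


Formula: Fb = rho * g * V
Substituting: Fb = 1025.7 * 9.81 * 8790.8
Intermediate: 1025.7 * 9.81 = 10062.117
Result: Fb = 10062.117 * 8790.8 ≈ 88454000 N (5 s.f.)

88454000 N


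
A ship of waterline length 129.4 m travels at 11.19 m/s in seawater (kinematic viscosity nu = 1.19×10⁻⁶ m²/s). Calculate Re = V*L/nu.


Formula: Re = V * L / nu
Step 1 — V * L = 11.19 * 129.4 = 1447.986 m^2/s
Step 2 — Re = 1447.986 / 1.19e-6 = 1.22e+09

1.22e+09


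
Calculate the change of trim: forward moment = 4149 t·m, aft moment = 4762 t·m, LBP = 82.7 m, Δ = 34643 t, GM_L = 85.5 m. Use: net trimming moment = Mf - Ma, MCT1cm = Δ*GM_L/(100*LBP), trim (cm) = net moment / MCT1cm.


Formula: net trimming moment = Mf - Ma; MCT1cm = Δ*GM_L/(100*LBP); trim = net moment / MCT1cm
Step 1 — net trimming moment = 4149 - 4762 = -613 t·m
Step 2 — MCT1cm = 34643 * 85.5 / (100 * 82.7) = 358.1592 t·m/cm
Step 3 — trim = -613 / 358.1592 ≈ -1.7115 cm (5 s.f.)

-1.7115 cm


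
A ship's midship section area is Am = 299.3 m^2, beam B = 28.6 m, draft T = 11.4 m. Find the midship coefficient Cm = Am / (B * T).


Formula: Cm = Am / (B * T)
Step 1 — B * T = 28.6 * 11.4 = 326.04 m^2
Step 2 — Cm = 299.3 / 326.04 ≈ 0.91799 (5 s.f.)

0.91799


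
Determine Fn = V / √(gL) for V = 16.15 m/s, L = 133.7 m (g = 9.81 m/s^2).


Formula: Fn = V / sqrt(g * L)
Step 1 — g * L = 9.81 * 133.7 = 1311.597
Step 2 — sqrt(g * L) = sqrt(1311.597) = 36.215977
Step 3 — Fn = 16.15 / 36.215977 ≈ 0.44594 (5 s.f.)

0.44594


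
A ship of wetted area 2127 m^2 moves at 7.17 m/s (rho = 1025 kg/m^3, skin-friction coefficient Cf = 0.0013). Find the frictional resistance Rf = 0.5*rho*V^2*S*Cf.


Formula: Rf = 0.5 * rho * V^2 * S * Cf
Step 1 — V^2 = 7.17^2 = 51.4089
Step 2 — 0.5 * rho * V^2 = 0.5 * 1025 * 51.4089 = 26347.06125
Step 3 — Rf = 26347.06125 * 2127 * 0.0013 ≈ 72852 N (5 s.f.)

72852 N


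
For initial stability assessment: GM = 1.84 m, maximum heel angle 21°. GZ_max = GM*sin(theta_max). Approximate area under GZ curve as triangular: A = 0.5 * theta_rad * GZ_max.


Formula: GZ_max = GM * sin(theta); Area = 0.5 * theta_rad * GZ_max
Step 1 — GZ_max = 1.84 * sin(21°) = 1.84 * 0.358368 = 0.659397 m
Step 2 — theta_rad = 21 * pi/180 = 0.366519 rad
Step 3 — Area = 0.5 * 0.366519 * 0.659397 ≈ 0.12084 m·rad (5 s.f.)

0.12084 m·rad


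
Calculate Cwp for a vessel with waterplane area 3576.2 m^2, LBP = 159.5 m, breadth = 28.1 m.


Formula: Cwp = Aw / (L * B)
Step 1 — L * B = 159.5 * 28.1 = 4481.95 m^2
Step 2 — Cwp = 3576.2 / 4481.95 ≈ 0.79791 (5 s.f.)

0.79791


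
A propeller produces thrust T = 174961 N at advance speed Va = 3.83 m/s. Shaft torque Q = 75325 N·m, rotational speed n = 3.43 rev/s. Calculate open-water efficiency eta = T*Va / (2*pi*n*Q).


Formula: eta = T * Va / (2 * pi * n * Q)
Step 1 — numerator = T * Va = 174961 * 3.83 = 670100.63
Step 2 — 2 * pi * n = 2 * pi * 3.43 = 21.551326
Step 3 — denominator = 21.551326 * 75325 = 1623353.63
Step 4 — eta = 670100.63 / 1623353.63 ≈ 0.41279 (5 s.f.)

0.41279


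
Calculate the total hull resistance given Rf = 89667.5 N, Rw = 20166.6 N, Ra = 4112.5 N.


Formula: Rt = Rf + Rw + Ra
Substituting: Rt = 89667.5 + 20166.6 + 4112.5
Result: Rt = 113946.6 N

113946.6 N


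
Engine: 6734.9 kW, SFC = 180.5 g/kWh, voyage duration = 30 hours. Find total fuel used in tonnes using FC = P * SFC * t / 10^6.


Formula: FC (tonnes) = P * SFC * t / 1,000,000
Step 1 — P * SFC * t = 6734.9 * 180.5 * 30 = 36469483.5 g
Step 2 — FC (tonnes) = 36469483.5 / 1,000,000 ≈ 36.469 tonnes (5 s.f.)

36.469 tonnes


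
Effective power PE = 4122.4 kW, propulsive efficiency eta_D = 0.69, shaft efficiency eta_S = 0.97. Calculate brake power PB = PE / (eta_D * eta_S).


Formula: PB = PE / (eta_D * eta_S)
Step 1 — combined efficiency = eta_D * eta_S = 0.69 * 0.97 = 0.6693
Step 2 — PB = 4122.4 / 0.6693 ≈ 6159.3 kW (5 s.f.)

6159.3 kW


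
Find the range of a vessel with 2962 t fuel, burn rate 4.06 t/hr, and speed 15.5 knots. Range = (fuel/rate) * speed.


Formula: endurance = fuel / rate; range = endurance * speed
Step 1 — endurance = 2962 / 4.06 = 729.5567 hours
Step 2 — range = 729.5567 * 15.5 ≈ 11308 nautical miles (5 s.f.)

11308 NM


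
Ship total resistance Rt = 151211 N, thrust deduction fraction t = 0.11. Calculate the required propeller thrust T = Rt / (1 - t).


Formula: T = Rt / (1 - t)
Step 1 — (1 - t) = 1 - 0.11 = 0.89
Step 2 — T = 151211 / 0.89 ≈ 169900 N (5 s.f.)

169900 N


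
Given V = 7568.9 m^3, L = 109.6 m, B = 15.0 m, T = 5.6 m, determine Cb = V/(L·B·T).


Formula: Cb = V / (L * B * T)
Step 1 — L * B * T = 109.6 * 15.0 * 5.6 = 9206.4 m^3
Step 2 — Cb = 7568.9 / 9206.4 ≈ 0.82213 (5 s.f.)

0.82213


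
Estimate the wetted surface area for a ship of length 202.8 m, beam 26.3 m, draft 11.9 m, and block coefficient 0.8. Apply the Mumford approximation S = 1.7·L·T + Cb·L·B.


Formula: S = 1.7*L*T + V/T with V = Cb*L*B*T, i.e. S = L * (1.7*T + Cb*B)
Step 1 — 1.7*T = 1.7 * 11.9 = 20.23 m
Step 2 — Cb*B = 0.8 * 26.3 = 21.04 m
Step 3 — 1.7*T + Cb*B = 20.23 + 21.04 = 41.27 m
Step 4 — S = 202.8 * 41.27 ≈ 8369.6 m^2 (5 s.f.)

8369.6 m^2


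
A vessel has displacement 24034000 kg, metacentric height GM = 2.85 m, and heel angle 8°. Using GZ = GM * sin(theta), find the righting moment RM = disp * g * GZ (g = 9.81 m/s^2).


Formula: GZ = GM * sin(theta); RM = disp * g * GZ
Step 1 — GZ = 2.85 * sin(8°) = 2.85 * 0.139173 = 0.396643 m
Step 2 — RM = 24034000 * 9.81 * 0.396643 ≈ 93518000 N·m (5 s.f.)

93518000 N·m


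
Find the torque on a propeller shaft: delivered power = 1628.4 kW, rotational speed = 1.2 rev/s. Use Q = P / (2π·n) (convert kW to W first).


Formula: Q = P_W / (2 * pi * n)
Step 1 — P_W = 1628.4 kW * 1000 = 1628400.0 W
Step 2 — 2 * pi * n = 2 * pi * 1.2 = 7.539822
Step 3 — Q = 1628400.0 / 7.539822 ≈ 215970 N·m (5 s.f.)

215970 N·m


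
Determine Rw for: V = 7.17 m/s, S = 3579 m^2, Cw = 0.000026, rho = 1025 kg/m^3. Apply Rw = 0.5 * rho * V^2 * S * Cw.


Formula: Rw = 0.5 * rho * V^2 * S * Cw
Step 1 — V^2 = 7.17^2 = 51.4089
Step 2 — 0.5 * rho * V^2 = 0.5 * 1025 * 51.4089 = 26347.06125
Step 3 — Rw = 26347.06125 * 3579 * 0.000026 ≈ 2451.7 N (5 s.f.)

2451.7 N


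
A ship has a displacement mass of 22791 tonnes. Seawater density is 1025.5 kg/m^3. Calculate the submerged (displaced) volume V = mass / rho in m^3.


Formula: V = mass / rho
Step 1 — convert tonnes to kg: 22791 t * 1000 = 22791000 kg
Step 2 — V = 22791000 / 1025.5 ≈ 22224 m^3 (5 s.f.)

22224 m^3


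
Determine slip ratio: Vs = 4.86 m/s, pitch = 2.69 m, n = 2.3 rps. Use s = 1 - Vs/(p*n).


Formula: s = 1 - Vs / (p * n)
Step 1 — p * n = 2.69 * 2.3 = 6.187
Step 2 — Vs / (p*n) = 4.86 / 6.187 = 0.785518 (6 d.p.)
Step 3 — s = 1 - 0.785518 = 0.214482

0.214482


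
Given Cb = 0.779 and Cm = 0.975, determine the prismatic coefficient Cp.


Formula: Cp = Cb / Cm
Substituting: Cp = 0.779 / 0.975
Result: Cp ≈ 0.79897 (5 s.f.)

0.79897


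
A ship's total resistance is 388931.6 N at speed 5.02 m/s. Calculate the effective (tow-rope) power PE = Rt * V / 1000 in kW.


Formula: PE = Rt * V / 1000 (kW)
Step 1 — PE (W) = 388931.6 * 5.02 = 1952436.632 W
Step 2 — PE (kW) = 1952436.632 / 1000 ≈ 1952.4 kW (5 s.f.)

1952.4 kW


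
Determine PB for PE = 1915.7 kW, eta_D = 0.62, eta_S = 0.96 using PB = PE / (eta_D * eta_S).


Formula: PB = PE / (eta_D * eta_S)
Step 1 — combined efficiency = eta_D * eta_S = 0.62 * 0.96 = 0.5952
Step 2 — PB = 1915.7 / 0.5952 ≈ 3218.6 kW (5 s.f.)

3218.6 kW


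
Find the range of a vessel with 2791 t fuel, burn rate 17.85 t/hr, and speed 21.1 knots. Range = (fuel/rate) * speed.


Formula: endurance = fuel / rate; range = endurance * speed
Step 1 — endurance = 2791 / 17.85 = 156.3585 hours
Step 2 — range = 156.3585 * 21.1 ≈ 3299.2 nautical miles (5 s.f.)

3299.2 NM


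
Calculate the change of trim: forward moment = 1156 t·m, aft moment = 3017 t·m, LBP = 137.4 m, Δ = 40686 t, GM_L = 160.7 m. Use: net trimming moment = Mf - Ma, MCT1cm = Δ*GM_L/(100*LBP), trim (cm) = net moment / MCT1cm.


Formula: net trimming moment = Mf - Ma; MCT1cm = Δ*GM_L/(100*LBP); trim = net moment / MCT1cm
Step 1 — net trimming moment = 1156 - 3017 = -1861 t·m
Step 2 — MCT1cm = 40686 * 160.7 / (100 * 137.4) = 475.8545 t·m/cm
Step 3 — trim = -1861 / 475.8545 ≈ -3.9109 cm (5 s.f.)

-3.9109 cm


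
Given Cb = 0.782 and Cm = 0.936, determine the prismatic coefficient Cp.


Formula: Cp = Cb / Cm
Substituting: Cp = 0.782 / 0.936
Result: Cp ≈ 0.83547 (5 s.f.)

0.83547


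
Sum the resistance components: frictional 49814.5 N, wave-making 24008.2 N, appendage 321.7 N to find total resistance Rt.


Formula: Rt = Rf + Rw + Ra
Substituting: Rt = 49814.5 + 24008.2 + 321.7
Result: Rt = 74144.4 N

74144.4 N


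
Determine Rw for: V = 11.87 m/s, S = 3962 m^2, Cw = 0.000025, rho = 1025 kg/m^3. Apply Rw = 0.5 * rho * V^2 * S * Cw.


Formula: Rw = 0.5 * rho * V^2 * S * Cw
Step 1 — V^2 = 11.87^2 = 140.8969
Step 2 — 0.5 * rho * V^2 = 0.5 * 1025 * 140.8969 = 72209.66125
Step 3 — Rw = 72209.66125 * 3962 * 0.000025 ≈ 7152.4 N (5 s.f.)

7152.4 N


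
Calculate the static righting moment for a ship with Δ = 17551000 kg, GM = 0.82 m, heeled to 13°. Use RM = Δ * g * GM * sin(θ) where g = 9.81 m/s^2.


Formula: GZ = GM * sin(theta); RM = disp * g * GZ
Step 1 — GZ = 0.82 * sin(13°) = 0.82 * 0.224951 = 0.18446 m
Step 2 — RM = 17551000 * 9.81 * 0.18446 ≈ 31759000 N·m (5 s.f.)

31759000 N·m


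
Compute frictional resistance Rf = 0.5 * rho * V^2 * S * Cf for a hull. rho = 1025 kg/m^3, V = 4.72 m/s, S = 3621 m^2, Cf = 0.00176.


Formula: Rf = 0.5 * rho * V^2 * S * Cf
Step 1 — V^2 = 4.72^2 = 22.2784
Step 2 — 0.5 * rho * V^2 = 0.5 * 1025 * 22.2784 = 11417.68
Step 3 — Rf = 11417.68 * 3621 * 0.00176 ≈ 72764 N (5 s.f.)

72764 N


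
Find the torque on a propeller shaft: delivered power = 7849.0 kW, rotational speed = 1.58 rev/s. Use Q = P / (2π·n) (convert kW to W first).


Formula: Q = P_W / (2 * pi * n)
Step 1 — P_W = 7849.0 kW * 1000 = 7849000.0 W
Step 2 — 2 * pi * n = 2 * pi * 1.58 = 9.927433
Step 3 — Q = 7849000.0 / 9.927433 ≈ 790640 N·m (5 s.f.)

790640 N·m


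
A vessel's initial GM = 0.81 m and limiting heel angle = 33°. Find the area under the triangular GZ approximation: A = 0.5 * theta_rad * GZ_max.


Formula: GZ_max = GM * sin(theta); Area = 0.5 * theta_rad * GZ_max
Step 1 — GZ_max = 0.81 * sin(33°) = 0.81 * 0.544639 = 0.441158 m
Step 2 — theta_rad = 33 * pi/180 = 0.575959 rad
Step 3 — Area = 0.5 * 0.575959 * 0.441158 ≈ 0.12704 m·rad (5 s.f.)

0.12704 m·rad


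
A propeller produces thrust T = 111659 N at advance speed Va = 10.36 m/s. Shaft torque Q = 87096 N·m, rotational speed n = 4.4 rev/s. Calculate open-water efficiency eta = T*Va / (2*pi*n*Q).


Formula: eta = T * Va / (2 * pi * n * Q)
Step 1 — numerator = T * Va = 111659 * 10.36 = 1156787.24
Step 2 — 2 * pi * n = 2 * pi * 4.4 = 27.646015
Step 3 — denominator = 27.646015 * 87096 = 2407857.32
Step 4 — eta = 1156787.24 / 2407857.32 ≈ 0.48042 (5 s.f.)

0.48042


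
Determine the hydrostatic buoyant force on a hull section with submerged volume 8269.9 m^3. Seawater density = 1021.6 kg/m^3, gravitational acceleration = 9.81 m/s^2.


Formula: Fb = rho * g * V
Substituting: Fb = 1021.6 * 9.81 * 8269.9
Intermediate: 1021.6 * 9.81 = 10021.896
Result: Fb = 10021.896 * 8269.9 ≈ 82880000 N (5 s.f.)

82880000 N


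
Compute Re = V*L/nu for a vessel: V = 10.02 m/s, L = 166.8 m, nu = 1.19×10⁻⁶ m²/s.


Formula: Re = V * L / nu
Step 1 — V * L = 10.02 * 166.8 = 1671.336 m^2/s
Step 2 — Re = 1671.336 / 1.19e-6 = 1.40e+09

1.40e+09


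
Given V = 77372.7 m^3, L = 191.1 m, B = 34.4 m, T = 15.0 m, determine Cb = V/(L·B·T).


Formula: Cb = V / (L * B * T)
Step 1 — L * B * T = 191.1 * 34.4 * 15.0 = 98607.6 m^3
Step 2 — Cb = 77372.7 / 98607.6 ≈ 0.78465 (5 s.f.)

0.78465


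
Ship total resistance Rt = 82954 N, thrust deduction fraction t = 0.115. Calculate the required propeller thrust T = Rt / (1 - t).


Formula: T = Rt / (1 - t)
Step 1 — (1 - t) = 1 - 0.115 = 0.885
Step 2 — T = 82954 / 0.885 ≈ 93733 N (5 s.f.)

93733 N


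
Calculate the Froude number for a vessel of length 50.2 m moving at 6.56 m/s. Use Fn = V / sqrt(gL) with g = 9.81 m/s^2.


Formula: Fn = V / sqrt(g * L)
Step 1 — g * L = 9.81 * 50.2 = 492.462
Step 2 — sqrt(g * L) = sqrt(492.462) = 22.191485
Step 3 — Fn = 6.56 / 22.191485 ≈ 0.29561 (5 s.f.)

0.29561


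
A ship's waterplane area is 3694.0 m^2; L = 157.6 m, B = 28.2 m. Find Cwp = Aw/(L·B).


Formula: Cwp = Aw / (L * B)
Step 1 — L * B = 157.6 * 28.2 = 4444.32 m^2
Step 2 — Cwp = 3694.0 / 4444.32 ≈ 0.83117 (5 s.f.)

0.83117


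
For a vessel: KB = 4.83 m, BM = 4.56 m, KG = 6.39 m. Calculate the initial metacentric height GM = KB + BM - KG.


Formula: GM = KB + BM - KG
Step 1 — KM = KB + BM = 4.83 + 4.56 = 9.39 m
Step 2 — GM = KM - KG = 9.39 - 6.39 = 3.0 m

3.0 m


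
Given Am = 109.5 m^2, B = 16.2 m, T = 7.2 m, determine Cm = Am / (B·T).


Formula: Cm = Am / (B * T)
Step 1 — B * T = 16.2 * 7.2 = 116.64 m^2
Step 2 — Cm = 109.5 / 116.64 ≈ 0.93879 (5 s.f.)

0.93879


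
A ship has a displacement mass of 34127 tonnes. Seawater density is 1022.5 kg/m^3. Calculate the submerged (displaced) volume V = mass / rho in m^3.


Formula: V = mass / rho
Step 1 — convert tonnes to kg: 34127 t * 1000 = 34127000 kg
Step 2 — V = 34127000 / 1022.5 ≈ 33376 m^3 (5 s.f.)

33376 m^3


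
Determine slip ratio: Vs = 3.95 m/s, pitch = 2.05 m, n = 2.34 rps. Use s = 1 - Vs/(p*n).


Formula: s = 1 - Vs / (p * n)
Step 1 — p * n = 2.05 * 2.34 = 4.797
Step 2 — Vs / (p*n) = 3.95 / 4.797 = 0.823431 (6 d.p.)
Step 3 — s = 1 - 0.823431 = 0.176569

0.176569


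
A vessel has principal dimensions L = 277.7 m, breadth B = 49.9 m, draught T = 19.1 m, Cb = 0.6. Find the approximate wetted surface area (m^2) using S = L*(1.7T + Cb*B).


Formula: S = 1.7*L*T + V/T with V = Cb*L*B*T, i.e. S = L * (1.7*T + Cb*B)
Step 1 — 1.7*T = 1.7 * 19.1 = 32.47 m
Step 2 — Cb*B = 0.6 * 49.9 = 29.94 m
Step 3 — 1.7*T + Cb*B = 32.47 + 29.94 = 62.41 m
Step 4 — S = 277.7 * 62.41 ≈ 17331 m^2 (5 s.f.)

17331 m^2


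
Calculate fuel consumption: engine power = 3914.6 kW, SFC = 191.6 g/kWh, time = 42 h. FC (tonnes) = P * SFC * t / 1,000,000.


Formula: FC (tonnes) = P * SFC * t / 1,000,000
Step 1 — P * SFC * t = 3914.6 * 191.6 * 42 = 31501569.12 g
Step 2 — FC (tonnes) = 31501569.12 / 1,000,000 ≈ 31.502 tonnes (5 s.f.)

31.502 tonnes


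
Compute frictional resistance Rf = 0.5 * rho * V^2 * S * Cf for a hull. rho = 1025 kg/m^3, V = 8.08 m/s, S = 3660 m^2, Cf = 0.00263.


Formula: Rf = 0.5 * rho * V^2 * S * Cf
Step 1 — V^2 = 8.08^2 = 65.2864
Step 2 — 0.5 * rho * V^2 = 0.5 * 1025 * 65.2864 = 33459.28
Step 3 — Rf = 33459.28 * 3660 * 0.00263 ≈ 322070 N (5 s.f.)

322070 N


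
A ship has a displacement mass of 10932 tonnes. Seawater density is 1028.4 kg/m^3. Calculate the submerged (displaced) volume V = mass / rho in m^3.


Formula: V = mass / rho
Step 1 — convert tonnes to kg: 10932 t * 1000 = 10932000 kg
Step 2 — V = 10932000 / 1028.4 ≈ 10630 m^3 (5 s.f.)

10630 m^3


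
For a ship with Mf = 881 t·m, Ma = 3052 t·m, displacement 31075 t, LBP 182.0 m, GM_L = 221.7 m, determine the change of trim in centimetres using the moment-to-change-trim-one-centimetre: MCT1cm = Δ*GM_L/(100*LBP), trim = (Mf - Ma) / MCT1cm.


Formula: net trimming moment = Mf - Ma; MCT1cm = Δ*GM_L/(100*LBP); trim = net moment / MCT1cm
Step 1 — net trimming moment = 881 - 3052 = -2171 t·m
Step 2 — MCT1cm = 31075 * 221.7 / (100 * 182.0) = 378.5345 t·m/cm
Step 3 — trim = -2171 / 378.5345 ≈ -5.7353 cm (5 s.f.)

-5.7353 cm


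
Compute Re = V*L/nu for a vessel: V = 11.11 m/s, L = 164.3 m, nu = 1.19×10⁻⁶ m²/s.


Formula: Re = V * L / nu
Step 1 — V * L = 11.11 * 164.3 = 1825.373 m^2/s
Step 2 — Re = 1825.373 / 1.19e-6 = 1.53e+09

1.53e+09


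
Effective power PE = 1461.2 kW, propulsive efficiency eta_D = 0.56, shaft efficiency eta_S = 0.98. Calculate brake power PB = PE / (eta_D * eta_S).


Formula: PB = PE / (eta_D * eta_S)
Step 1 — combined efficiency = eta_D * eta_S = 0.56 * 0.98 = 0.5488
Step 2 — PB = 1461.2 / 0.5488 ≈ 2662.5 kW (5 s.f.)

2662.5 kW


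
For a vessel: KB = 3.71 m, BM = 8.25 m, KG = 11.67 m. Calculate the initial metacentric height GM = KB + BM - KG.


Formula: GM = KB + BM - KG
Step 1 — KM = KB + BM = 3.71 + 8.25 = 11.96 m
Step 2 — GM = KM - KG = 11.96 - 11.67 = 0.29 m

0.29 m


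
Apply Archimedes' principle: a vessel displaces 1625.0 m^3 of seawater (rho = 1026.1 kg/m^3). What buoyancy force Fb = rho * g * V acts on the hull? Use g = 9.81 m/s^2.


Formula: Fb = rho * g * V
Substituting: Fb = 1026.1 * 9.81 * 1625.0
Intermediate: 1026.1 * 9.81 = 10066.041
Result: Fb = 10066.041 * 1625.0 ≈ 16357000 N (5 s.f.)

16357000 N


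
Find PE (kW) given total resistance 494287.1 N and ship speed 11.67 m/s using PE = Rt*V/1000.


Formula: PE = Rt * V / 1000 (kW)
Step 1 — PE (W) = 494287.1 * 11.67 = 5768330.457 W
Step 2 — PE (kW) = 5768330.457 / 1000 ≈ 5768.3 kW (5 s.f.)

5768.3 kW


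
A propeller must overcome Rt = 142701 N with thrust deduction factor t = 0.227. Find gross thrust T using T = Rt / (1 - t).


Formula: T = Rt / (1 - t)
Step 1 — (1 - t) = 1 - 0.227 = 0.773
Step 2 — T = 142701 / 0.773 ≈ 184610 N (5 s.f.)

184610 N


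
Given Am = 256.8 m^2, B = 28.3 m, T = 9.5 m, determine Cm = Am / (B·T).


Formula: Cm = Am / (B * T)
Step 1 — B * T = 28.3 * 9.5 = 268.85 m^2
Step 2 — Cm = 256.8 / 268.85 ≈ 0.95518 (5 s.f.)

0.95518


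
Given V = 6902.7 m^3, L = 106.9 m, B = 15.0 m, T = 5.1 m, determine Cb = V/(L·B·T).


Formula: Cb = V / (L * B * T)
Step 1 — L * B * T = 106.9 * 15.0 * 5.1 = 8177.85 m^3
Step 2 — Cb = 6902.7 / 8177.85 ≈ 0.84407 (5 s.f.)

0.84407


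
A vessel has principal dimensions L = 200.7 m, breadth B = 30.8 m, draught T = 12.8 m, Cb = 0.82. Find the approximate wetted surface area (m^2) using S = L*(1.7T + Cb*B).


Formula: S = 1.7*L*T + V/T with V = Cb*L*B*T, i.e. S = L * (1.7*T + Cb*B)
Step 1 — 1.7*T = 1.7 * 12.8 = 21.76 m
Step 2 — Cb*B = 0.82 * 30.8 = 25.256 m
Step 3 — 1.7*T + Cb*B = 21.76 + 25.256 = 47.016 m
Step 4 — S = 200.7 * 47.016 ≈ 9436.1 m^2 (5 s.f.)

9436.1 m^2


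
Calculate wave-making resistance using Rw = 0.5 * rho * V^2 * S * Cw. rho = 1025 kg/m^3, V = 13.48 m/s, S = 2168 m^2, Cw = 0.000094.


Formula: Rw = 0.5 * rho * V^2 * S * Cw
Step 1 — V^2 = 13.48^2 = 181.7104
Step 2 — 0.5 * rho * V^2 = 0.5 * 1025 * 181.7104 = 93126.58
Step 3 — Rw = 93126.58 * 2168 * 0.000094 ≈ 18978 N (5 s.f.)

18978 N
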